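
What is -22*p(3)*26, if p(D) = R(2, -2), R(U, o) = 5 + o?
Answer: -1716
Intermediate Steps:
p(D) = 3 (p(D) = 5 - 2 = 3)
-22*p(3)*26 = -22*3*26 = -66*26 = -1716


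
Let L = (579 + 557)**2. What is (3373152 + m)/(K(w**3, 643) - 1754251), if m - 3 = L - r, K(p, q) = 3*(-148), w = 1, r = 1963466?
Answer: -540037/350939 ≈ -1.5388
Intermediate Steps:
K(p, q) = -444
L = 1290496 (L = 1136**2 = 1290496)
m = -672967 (m = 3 + (1290496 - 1*1963466) = 3 + (1290496 - 1963466) = 3 - 672970 = -672967)
(3373152 + m)/(K(w**3, 643) - 1754251) = (3373152 - 672967)/(-444 - 1754251) = 2700185/(-1754695) = 2700185*(-1/1754695) = -540037/350939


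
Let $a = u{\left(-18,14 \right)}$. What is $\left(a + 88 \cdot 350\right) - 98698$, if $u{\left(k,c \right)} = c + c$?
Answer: $-67870$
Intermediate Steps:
$u{\left(k,c \right)} = 2 c$
$a = 28$ ($a = 2 \cdot 14 = 28$)
$\left(a + 88 \cdot 350\right) - 98698 = \left(28 + 88 \cdot 350\right) - 98698 = \left(28 + 30800\right) - 98698 = 30828 - 98698 = -67870$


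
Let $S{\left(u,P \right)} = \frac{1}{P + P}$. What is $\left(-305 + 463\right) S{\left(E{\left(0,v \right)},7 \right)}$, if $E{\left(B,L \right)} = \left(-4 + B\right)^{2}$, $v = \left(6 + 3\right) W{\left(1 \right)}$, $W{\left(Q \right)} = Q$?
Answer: $\frac{79}{7} \approx 11.286$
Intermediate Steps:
$v = 9$ ($v = \left(6 + 3\right) 1 = 9 \cdot 1 = 9$)
$S{\left(u,P \right)} = \frac{1}{2 P}$
$\left(-305 + 463\right) S{\left(E{\left(0,v \right)},7 \right)} = \left(-305 + 463\right) \frac{1}{2 \cdot 7} = 158 \cdot \frac{1}{2} \cdot \frac{1}{7} = 158 \cdot \frac{1}{14} = \frac{79}{7}$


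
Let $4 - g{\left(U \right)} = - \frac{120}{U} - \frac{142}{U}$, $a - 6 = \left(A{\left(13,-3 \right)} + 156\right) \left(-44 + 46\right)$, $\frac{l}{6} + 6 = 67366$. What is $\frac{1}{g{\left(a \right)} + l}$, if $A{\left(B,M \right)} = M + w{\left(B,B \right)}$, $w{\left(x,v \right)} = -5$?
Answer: $\frac{151}{61028895} \approx 2.4742 \cdot 10^{-6}$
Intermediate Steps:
$l = 404160$ ($l = -36 + 6 \cdot 67366 = -36 + 404196 = 404160$)
$A{\left(B,M \right)} = -5 + M$ ($A{\left(B,M \right)} = M - 5 = -5 + M$)
$a = 302$ ($a = 6 + \left(\left(-5 - 3\right) + 156\right) \left(-44 + 46\right) = 6 + \left(-8 + 156\right) 2 = 6 + 148 \cdot 2 = 6 + 296 = 302$)
$g{\left(U \right)} = 4 + \frac{262}{U}$ ($g{\left(U \right)} = 4 - \left(- \frac{120}{U} - \frac{142}{U}\right) = 4 - - \frac{262}{U} = 4 + \frac{262}{U}$)
$\frac{1}{g{\left(a \right)} + l} = \frac{1}{\left(4 + \frac{262}{302}\right) + 404160} = \frac{1}{\left(4 + 262 \cdot \frac{1}{302}\right) + 404160} = \frac{1}{\left(4 + \frac{131}{151}\right) + 404160} = \frac{1}{\frac{735}{151} + 404160} = \frac{1}{\frac{61028895}{151}} = \frac{151}{61028895}$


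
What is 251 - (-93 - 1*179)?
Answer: 523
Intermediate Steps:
251 - (-93 - 1*179) = 251 - (-93 - 179) = 251 - 1*(-272) = 251 + 272 = 523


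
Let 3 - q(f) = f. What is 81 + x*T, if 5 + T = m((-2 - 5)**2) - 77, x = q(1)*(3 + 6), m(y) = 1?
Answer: -1377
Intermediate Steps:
q(f) = 3 - f
x = 18 (x = (3 - 1*1)*(3 + 6) = (3 - 1)*9 = 2*9 = 18)
T = -81 (T = -5 + (1 - 77) = -5 - 76 = -81)
81 + x*T = 81 + 18*(-81) = 81 - 1458 = -1377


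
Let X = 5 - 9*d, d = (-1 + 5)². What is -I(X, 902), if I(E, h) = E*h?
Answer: 125378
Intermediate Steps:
d = 16 (d = 4² = 16)
X = -139 (X = 5 - 9*16 = 5 - 144 = -139)
-I(X, 902) = -(-139)*902 = -1*(-125378) = 125378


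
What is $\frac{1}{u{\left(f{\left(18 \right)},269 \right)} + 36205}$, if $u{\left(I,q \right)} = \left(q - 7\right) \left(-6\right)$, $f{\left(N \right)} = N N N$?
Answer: $\frac{1}{34633} \approx 2.8874 \cdot 10^{-5}$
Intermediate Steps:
$f{\left(N \right)} = N^{3}$ ($f{\left(N \right)} = N^{2} N = N^{3}$)
$u{\left(I,q \right)} = 42 - 6 q$ ($u{\left(I,q \right)} = \left(-7 + q\right) \left(-6\right) = 42 - 6 q$)
$\frac{1}{u{\left(f{\left(18 \right)},269 \right)} + 36205} = \frac{1}{\left(42 - 1614\right) + 36205} = \frac{1}{-1572 + 36205} = \frac{1}{34633}$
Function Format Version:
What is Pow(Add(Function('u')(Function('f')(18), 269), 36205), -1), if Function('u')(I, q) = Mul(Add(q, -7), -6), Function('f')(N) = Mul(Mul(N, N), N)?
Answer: Rational(1, 34633) ≈ 2.8874e-5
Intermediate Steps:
Function('f')(N) = Pow(N, 3) (Function('f')(N) = Mul(Pow(N, 2), N) = Pow(N, 3))
Function('u')(I, q) = Add(42, Mul(-6, q)) (Function('u')(I, q) = Mul(Add(-7, q), -6) = Add(42, Mul(-6, q)))
Pow(Add(Function('u')(Function('f')(18), 269), 36205), -1) = Pow(Add(Add(42, Mul(-6, 269)), 36205), -1) = Pow(Add(Add(42, -1614), 36205), -1) = Pow(Add(-1572, 36205), -1) = Pow(34633, -1) = Rational(1, 34633)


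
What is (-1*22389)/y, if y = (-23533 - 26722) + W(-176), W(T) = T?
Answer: 22389/50431 ≈ 0.44395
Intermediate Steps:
y = -50431 (y = (-23533 - 26722) - 176 = -50255 - 176 = -50431)
(-1*22389)/y = -1*22389/(-50431) = -22389*(-1/50431) = 22389/50431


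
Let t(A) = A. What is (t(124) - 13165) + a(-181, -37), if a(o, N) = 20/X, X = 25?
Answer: -65201/5 ≈ -13040.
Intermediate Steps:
a(o, N) = ⅘ (a(o, N) = 20/25 = 20*(1/25) = ⅘)
(t(124) - 13165) + a(-181, -37) = (124 - 13165) + ⅘ = -13041 + ⅘ = -65201/5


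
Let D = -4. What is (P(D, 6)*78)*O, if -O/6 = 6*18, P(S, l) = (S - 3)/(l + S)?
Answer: 176904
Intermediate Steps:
P(S, l) = (-3 + S)/(S + l)
O = -648 (O = -36*18 = -6*108 = -648)
(P(D, 6)*78)*O = (((-3 - 4)/(-4 + 6))*78)*(-648) = ((-7/2)*78)*(-648) = (((1/2)*(-7))*78)*(-648) = -7/2*78*(-648) = -273*(-648) = 176904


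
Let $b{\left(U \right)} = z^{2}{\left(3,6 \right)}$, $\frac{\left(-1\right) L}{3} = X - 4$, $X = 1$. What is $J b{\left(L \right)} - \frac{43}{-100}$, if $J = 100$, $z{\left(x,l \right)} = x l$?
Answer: $\frac{3240043}{100} \approx 32400.0$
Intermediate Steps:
$z{\left(x,l \right)} = l x$
$L = 9$ ($L = - 3 \left(1 - 4\right) = \left(-3\right) \left(-3\right) = 9$)
$b{\left(U \right)} = 324$ ($b{\left(U \right)} = \left(6 \cdot 3\right)^{2} = 18^{2} = 324$)
$J b{\left(L \right)} - \frac{43}{-100} = 100 \cdot 324 - \frac{43}{-100} = 32400 - - \frac{43}{100} = 32400 + \frac{43}{100} = \frac{3240043}{100}$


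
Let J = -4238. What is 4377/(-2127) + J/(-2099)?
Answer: -57699/1488191 ≈ -0.038771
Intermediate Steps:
4377/(-2127) + J/(-2099) = 4377/(-2127) - 4238/(-2099) = 4377*(-1/2127) - 4238*(-1/2099) = -1459/709 + 4238/2099 = -57699/1488191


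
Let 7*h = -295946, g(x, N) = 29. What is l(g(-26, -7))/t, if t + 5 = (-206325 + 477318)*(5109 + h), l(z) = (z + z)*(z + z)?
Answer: -1682/5036269411 ≈ -3.3398e-7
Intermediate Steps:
h = -42278 (h = (1/7)*(-295946) = -42278)
l(z) = 4*z**2 (l(z) = (2*z)*(2*z) = 4*z**2)
t = -10072538822 (t = -5 + (-206325 + 477318)*(5109 - 42278) = -5 + 270993*(-37169) = -5 - 10072538817 = -10072538822)
l(g(-26, -7))/t = (4*29**2)/(-10072538822) = (4*841)*(-1/10072538822) = 3364*(-1/10072538822) = -1682/5036269411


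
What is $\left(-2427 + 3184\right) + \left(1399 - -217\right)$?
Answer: $2373$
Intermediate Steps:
$\left(-2427 + 3184\right) + \left(1399 - -217\right) = 757 + \left(1399 + 217\right) = 757 + 1616 = 2373$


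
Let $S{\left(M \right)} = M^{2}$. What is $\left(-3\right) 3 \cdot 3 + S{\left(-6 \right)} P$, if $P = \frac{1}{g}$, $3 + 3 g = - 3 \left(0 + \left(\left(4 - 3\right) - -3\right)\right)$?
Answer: $- \frac{171}{5} \approx -34.2$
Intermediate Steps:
$g = -5$ ($g = -1 + \frac{\left(-3\right) \left(0 + \left(\left(4 - 3\right) - -3\right)\right)}{3} = -1 + \frac{\left(-3\right) \left(0 + \left(1 + 3\right)\right)}{3} = -1 + \frac{\left(-3\right) \left(0 + 4\right)}{3} = -1 + \frac{\left(-3\right) 4}{3} = -1 + \frac{1}{3} \left(-12\right) = -1 - 4 = -5$)
$P = - \frac{1}{5}$ ($P = \frac{1}{-5} = - \frac{1}{5} \approx -0.2$)
$\left(-3\right) 3 \cdot 3 + S{\left(-6 \right)} P = \left(-3\right) 3 \cdot 3 + \left(-6\right)^{2} \left(- \frac{1}{5}\right) = \left(-9\right) 3 + 36 \left(- \frac{1}{5}\right) = -27 - \frac{36}{5} = - \frac{171}{5}$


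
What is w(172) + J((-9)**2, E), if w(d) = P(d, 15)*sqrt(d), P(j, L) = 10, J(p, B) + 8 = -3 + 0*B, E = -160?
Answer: -11 + 20*sqrt(43) ≈ 120.15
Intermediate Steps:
J(p, B) = -11 (J(p, B) = -8 + (-3 + 0*B) = -8 + (-3 + 0) = -8 - 3 = -11)
w(d) = 10*sqrt(d)
w(172) + J((-9)**2, E) = 10*sqrt(172) - 11 = 10*(2*sqrt(43)) - 11 = 20*sqrt(43) - 11 = -11 + 20*sqrt(43)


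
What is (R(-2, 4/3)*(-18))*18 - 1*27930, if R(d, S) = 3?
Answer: -28902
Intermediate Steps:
(R(-2, 4/3)*(-18))*18 - 1*27930 = (3*(-18))*18 - 1*27930 = -54*18 - 27930 = -972 - 27930 = -28902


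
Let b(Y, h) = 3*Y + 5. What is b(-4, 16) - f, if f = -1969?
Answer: 1962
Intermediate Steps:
b(Y, h) = 5 + 3*Y
b(-4, 16) - f = (5 + 3*(-4)) - 1*(-1969) = (5 - 12) + 1969 = -7 + 1969 = 1962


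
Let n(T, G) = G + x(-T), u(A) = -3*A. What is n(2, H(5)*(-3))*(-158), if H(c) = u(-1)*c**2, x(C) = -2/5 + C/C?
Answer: 177276/5 ≈ 35455.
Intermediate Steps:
x(C) = 3/5 (x(C) = -2*1/5 + 1 = -2/5 + 1 = 3/5)
H(c) = 3*c**2 (H(c) = (-3*(-1))*c**2 = 3*c**2)
n(T, G) = 3/5 + G (n(T, G) = G + 3/5 = 3/5 + G)
n(2, H(5)*(-3))*(-158) = (3/5 + (3*5**2)*(-3))*(-158) = (3/5 + (3*25)*(-3))*(-158) = (3/5 + 75*(-3))*(-158) = (3/5 - 225)*(-158) = -1122/5*(-158) = 177276/5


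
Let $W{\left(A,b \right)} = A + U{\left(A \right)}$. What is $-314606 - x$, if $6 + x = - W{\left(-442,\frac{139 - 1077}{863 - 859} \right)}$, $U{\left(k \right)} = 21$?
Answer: $-315021$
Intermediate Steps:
$W{\left(A,b \right)} = 21 + A$ ($W{\left(A,b \right)} = A + 21 = 21 + A$)
$x = 415$ ($x = -6 - \left(21 - 442\right) = -6 - -421 = -6 + 421 = 415$)
$-314606 - x = -314606 - 415 = -315021$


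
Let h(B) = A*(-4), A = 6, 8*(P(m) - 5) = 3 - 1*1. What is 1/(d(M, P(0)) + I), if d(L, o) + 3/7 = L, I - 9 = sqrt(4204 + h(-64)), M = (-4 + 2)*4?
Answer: -7/51201 + 49*sqrt(1045)/102402 ≈ 0.015332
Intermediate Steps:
P(m) = 21/4 (P(m) = 5 + (3 - 1*1)/8 = 5 + (3 - 1)/8 = 5 + (1/8)*2 = 5 + 1/4 = 21/4)
h(B) = -24 (h(B) = 6*(-4) = -24)
M = -8 (M = -2*4 = -8)
I = 9 + 2*sqrt(1045) (I = 9 + sqrt(4204 - 24) = 9 + sqrt(4180) = 9 + 2*sqrt(1045) ≈ 73.653)
d(L, o) = -3/7 + L
1/(d(M, P(0)) + I) = 1/((-3/7 - 8) + (9 + 2*sqrt(1045))) = 1/(-59/7 + (9 + 2*sqrt(1045))) = 1/(4/7 + 2*sqrt(1045))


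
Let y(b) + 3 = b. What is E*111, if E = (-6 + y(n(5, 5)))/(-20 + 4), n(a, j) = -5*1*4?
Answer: 3219/16 ≈ 201.19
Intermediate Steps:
n(a, j) = -20 (n(a, j) = -5*4 = -20)
y(b) = -3 + b
E = 29/16 (E = (-6 + (-3 - 20))/(-20 + 4) = (-6 - 23)/(-16) = -29*(-1/16) = 29/16 ≈ 1.8125)
E*111 = (29/16)*111 = 3219/16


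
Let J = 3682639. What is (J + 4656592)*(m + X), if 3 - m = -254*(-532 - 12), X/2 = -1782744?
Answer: -30885684624691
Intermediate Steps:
X = -3565488 (X = 2*(-1782744) = -3565488)
m = -138173 (m = 3 - (-254)*(-532 - 12) = 3 - (-254)*(-544) = 3 - 1*138176 = 3 - 138176 = -138173)
(J + 4656592)*(m + X) = (3682639 + 4656592)*(-138173 - 3565488) = 8339231*(-3703661) = -30885684624691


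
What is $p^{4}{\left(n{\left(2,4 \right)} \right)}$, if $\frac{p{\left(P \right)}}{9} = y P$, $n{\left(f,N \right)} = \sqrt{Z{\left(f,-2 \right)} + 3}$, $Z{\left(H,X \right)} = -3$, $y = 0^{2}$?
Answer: $0$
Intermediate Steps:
$y = 0$
$n{\left(f,N \right)} = 0$ ($n{\left(f,N \right)} = \sqrt{-3 + 3} = \sqrt{0} = 0$)
$p{\left(P \right)} = 0$ ($p{\left(P \right)} = 9 \cdot 0 P = 9 \cdot 0 = 0$)
$p^{4}{\left(n{\left(2,4 \right)} \right)} = 0^{4} = 0$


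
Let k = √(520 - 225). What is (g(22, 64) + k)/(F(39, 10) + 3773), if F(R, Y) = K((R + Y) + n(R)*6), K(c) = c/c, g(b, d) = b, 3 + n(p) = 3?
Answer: 11/1887 + √295/3774 ≈ 0.010380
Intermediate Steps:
n(p) = 0 (n(p) = -3 + 3 = 0)
K(c) = 1
F(R, Y) = 1
k = √295 ≈ 17.176
(g(22, 64) + k)/(F(39, 10) + 3773) = (22 + √295)/(1 + 3773) = (22 + √295)/3774 = (22 + √295)*(1/3774) = 11/1887 + √295/3774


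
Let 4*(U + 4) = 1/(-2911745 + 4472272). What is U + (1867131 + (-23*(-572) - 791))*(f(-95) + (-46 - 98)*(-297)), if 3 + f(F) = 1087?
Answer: 514472410229423505/6242108 ≈ 8.2420e+10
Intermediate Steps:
f(F) = 1084 (f(F) = -3 + 1087 = 1084)
U = -24968431/6242108 (U = -4 + 1/(4*(-2911745 + 4472272)) = -4 + (1/4)/1560527 = -4 + (1/4)*(1/1560527) = -4 + 1/6242108 = -24968431/6242108 ≈ -4.0000)
U + (1867131 + (-23*(-572) - 791))*(f(-95) + (-46 - 98)*(-297)) = -24968431/6242108 + (1867131 + (-23*(-572) - 791))*(1084 + (-46 - 98)*(-297)) = -24968431/6242108 + (1867131 + (13156 - 791))*(1084 - 144*(-297)) = -24968431/6242108 + (1867131 + 12365)*(1084 + 42768) = -24968431/6242108 + 1879496*43852 = -24968431/6242108 + 82419658592 = 514472410229423505/6242108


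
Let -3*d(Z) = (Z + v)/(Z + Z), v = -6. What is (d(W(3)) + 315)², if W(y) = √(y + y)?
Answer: 3568327/36 + 1889*√6/18 ≈ 99377.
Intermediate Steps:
W(y) = √2*√y (W(y) = √(2*y) = √2*√y)
d(Z) = -(-6 + Z)/(6*Z) (d(Z) = -(Z - 6)/(3*(Z + Z)) = -(-6 + Z)/(3*(2*Z)) = -(-6 + Z)*1/(2*Z)/3 = -(-6 + Z)/(6*Z))
(d(W(3)) + 315)² = ((6 - √2*√3)/(6*((√2*√3))) + 315)² = ((6 - √6)/(6*(√6)) + 315)² = ((√6/6)*(6 - √6)/6 + 315)² = (√6*(6 - √6)/36 + 315)² = (315 + √6*(6 - √6)/36)²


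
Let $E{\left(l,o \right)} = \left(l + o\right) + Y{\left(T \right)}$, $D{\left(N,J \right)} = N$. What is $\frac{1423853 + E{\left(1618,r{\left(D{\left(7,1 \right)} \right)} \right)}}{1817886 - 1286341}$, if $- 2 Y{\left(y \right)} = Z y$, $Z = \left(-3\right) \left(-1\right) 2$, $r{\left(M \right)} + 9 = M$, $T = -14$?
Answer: $\frac{1425511}{531545} \approx 2.6818$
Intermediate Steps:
$r{\left(M \right)} = -9 + M$
$Z = 6$ ($Z = 3 \cdot 2 = 6$)
$Y{\left(y \right)} = - 3 y$ ($Y{\left(y \right)} = - \frac{6 y}{2} = - 3 y$)
$E{\left(l,o \right)} = 42 + l + o$ ($E{\left(l,o \right)} = \left(l + o\right) - -42 = \left(l + o\right) + 42 = 42 + l + o$)
$\frac{1423853 + E{\left(1618,r{\left(D{\left(7,1 \right)} \right)} \right)}}{1817886 - 1286341} = \frac{1423853 + \left(42 + 1618 + \left(-9 + 7\right)\right)}{1817886 - 1286341} = \frac{1423853 + \left(42 + 1618 - 2\right)}{531545} = \left(1423853 + 1658\right) \frac{1}{531545} = 1425511 \cdot \frac{1}{531545} = \frac{1425511}{531545}$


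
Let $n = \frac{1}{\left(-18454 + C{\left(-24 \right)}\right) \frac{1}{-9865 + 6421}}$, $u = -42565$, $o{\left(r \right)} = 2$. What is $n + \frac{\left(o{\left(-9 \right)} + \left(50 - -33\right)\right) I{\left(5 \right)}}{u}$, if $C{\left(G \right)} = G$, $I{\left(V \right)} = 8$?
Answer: $\frac{13402882}{78651607} \approx 0.17041$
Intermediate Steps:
$n = \frac{1722}{9239}$ ($n = \frac{1}{\left(-18454 - 24\right) \frac{1}{-9865 + 6421}} = \frac{1}{\left(-18478\right) \frac{1}{-3444}} = \frac{1}{\left(-18478\right) \left(- \frac{1}{3444}\right)} = \frac{1}{\frac{9239}{1722}} = \frac{1722}{9239} \approx 0.18638$)
$n + \frac{\left(o{\left(-9 \right)} + \left(50 - -33\right)\right) I{\left(5 \right)}}{u} = \frac{1722}{9239} + \frac{\left(2 + \left(50 - -33\right)\right) 8}{-42565} = \frac{1722}{9239} + \left(2 + \left(50 + 33\right)\right) 8 \left(- \frac{1}{42565}\right) = \frac{1722}{9239} + \left(2 + 83\right) 8 \left(- \frac{1}{42565}\right) = \frac{1722}{9239} + 85 \cdot 8 \left(- \frac{1}{42565}\right) = \frac{1722}{9239} + 680 \left(- \frac{1}{42565}\right) = \frac{1722}{9239} - \frac{136}{8513} = \frac{13402882}{78651607}$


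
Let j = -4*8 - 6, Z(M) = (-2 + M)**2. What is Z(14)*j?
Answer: -5472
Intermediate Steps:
j = -38 (j = -32 - 6 = -38)
Z(14)*j = (-2 + 14)**2*(-38) = 12**2*(-38) = 144*(-38) = -5472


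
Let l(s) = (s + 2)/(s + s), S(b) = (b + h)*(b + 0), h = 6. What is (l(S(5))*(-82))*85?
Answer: -39729/11 ≈ -3611.7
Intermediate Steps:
S(b) = b*(6 + b) (S(b) = (b + 6)*(b + 0) = (6 + b)*b = b*(6 + b))
l(s) = (2 + s)/(2*s) (l(s) = (2 + s)/((2*s)) = (2 + s)*(1/(2*s)) = (2 + s)/(2*s))
(l(S(5))*(-82))*85 = (((2 + 5*(6 + 5))/(2*((5*(6 + 5)))))*(-82))*85 = (((2 + 5*11)/(2*((5*11))))*(-82))*85 = (((½)*(2 + 55)/55)*(-82))*85 = (((½)*(1/55)*57)*(-82))*85 = ((57/110)*(-82))*85 = -2337/55*85 = -39729/11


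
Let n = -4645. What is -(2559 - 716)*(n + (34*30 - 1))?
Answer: 6682718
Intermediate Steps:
-(2559 - 716)*(n + (34*30 - 1)) = -(2559 - 716)*(-4645 + (34*30 - 1)) = -1843*(-4645 + (1020 - 1)) = -1843*(-4645 + 1019) = -1843*(-3626) = -1*(-6682718) = 6682718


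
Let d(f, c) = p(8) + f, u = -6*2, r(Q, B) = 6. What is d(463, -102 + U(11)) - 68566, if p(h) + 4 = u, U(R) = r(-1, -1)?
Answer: -68119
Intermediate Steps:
u = -12
U(R) = 6
p(h) = -16 (p(h) = -4 - 12 = -16)
d(f, c) = -16 + f
d(463, -102 + U(11)) - 68566 = (-16 + 463) - 68566 = 447 - 68566 = -68119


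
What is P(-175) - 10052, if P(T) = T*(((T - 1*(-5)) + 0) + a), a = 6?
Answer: 18648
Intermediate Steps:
P(T) = T*(11 + T) (P(T) = T*(((T - 1*(-5)) + 0) + 6) = T*(((T + 5) + 0) + 6) = T*(((5 + T) + 0) + 6) = T*((5 + T) + 6) = T*(11 + T))
P(-175) - 10052 = -175*(11 - 175) - 10052 = -175*(-164) - 10052 = 28700 - 10052 = 18648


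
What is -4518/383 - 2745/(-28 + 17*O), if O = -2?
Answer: 771219/23746 ≈ 32.478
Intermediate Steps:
-4518/383 - 2745/(-28 + 17*O) = -4518/383 - 2745/(-28 + 17*(-2)) = -4518*1/383 - 2745/(-28 - 34) = -4518/383 - 2745/(-62) = -4518/383 - 2745*(-1/62) = -4518/383 + 2745/62 = 771219/23746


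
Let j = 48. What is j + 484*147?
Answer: 71196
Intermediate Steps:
j + 484*147 = 48 + 484*147 = 48 + 71148 = 71196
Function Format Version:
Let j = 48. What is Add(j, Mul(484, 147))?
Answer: 71196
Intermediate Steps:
Add(j, Mul(484, 147)) = Add(48, Mul(484, 147)) = Add(48, 71148) = 71196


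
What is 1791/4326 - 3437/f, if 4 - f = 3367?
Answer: 6963865/4849446 ≈ 1.4360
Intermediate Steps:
f = -3363 (f = 4 - 1*3367 = 4 - 3367 = -3363)
1791/4326 - 3437/f = 1791/4326 - 3437/(-3363) = 1791*(1/4326) - 3437*(-1/3363) = 597/1442 + 3437/3363 = 6963865/4849446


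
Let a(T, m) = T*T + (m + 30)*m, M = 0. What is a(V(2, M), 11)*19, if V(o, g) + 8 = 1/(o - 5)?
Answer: 88996/9 ≈ 9888.4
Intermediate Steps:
V(o, g) = -8 + 1/(-5 + o) (V(o, g) = -8 + 1/(o - 5) = -8 + 1/(-5 + o))
a(T, m) = T² + m*(30 + m) (a(T, m) = T² + (30 + m)*m = T² + m*(30 + m))
a(V(2, M), 11)*19 = (((41 - 8*2)/(-5 + 2))² + 11² + 30*11)*19 = (((41 - 16)/(-3))² + 121 + 330)*19 = ((-⅓*25)² + 121 + 330)*19 = ((-25/3)² + 121 + 330)*19 = (625/9 + 121 + 330)*19 = (4684/9)*19 = 88996/9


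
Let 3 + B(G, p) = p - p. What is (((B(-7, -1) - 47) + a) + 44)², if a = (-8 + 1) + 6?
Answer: 49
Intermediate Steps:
B(G, p) = -3 (B(G, p) = -3 + (p - p) = -3 + 0 = -3)
a = -1 (a = -7 + 6 = -1)
(((B(-7, -1) - 47) + a) + 44)² = (((-3 - 47) - 1) + 44)² = ((-50 - 1) + 44)² = (-51 + 44)² = (-7)² = 49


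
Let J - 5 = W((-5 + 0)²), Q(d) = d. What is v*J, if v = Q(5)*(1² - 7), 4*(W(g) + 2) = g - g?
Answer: -90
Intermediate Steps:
W(g) = -2 (W(g) = -2 + (g - g)/4 = -2 + (¼)*0 = -2 + 0 = -2)
J = 3 (J = 5 - 2 = 3)
v = -30 (v = 5*(1² - 7) = 5*(1 - 7) = 5*(-6) = -30)
v*J = -30*3 = -90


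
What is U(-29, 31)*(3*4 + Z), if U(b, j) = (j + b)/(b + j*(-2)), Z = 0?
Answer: -24/91 ≈ -0.26374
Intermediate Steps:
U(b, j) = (b + j)/(b - 2*j)
U(-29, 31)*(3*4 + Z) = ((-29 + 31)/(-29 - 2*31))*(3*4 + 0) = (2/(-29 - 62))*(12 + 0) = (2/(-91))*12 = -1/91*2*12 = -2/91*12 = -24/91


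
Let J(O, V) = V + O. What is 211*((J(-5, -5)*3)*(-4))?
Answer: 25320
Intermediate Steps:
J(O, V) = O + V
211*((J(-5, -5)*3)*(-4)) = 211*(((-5 - 5)*3)*(-4)) = 211*(-10*3*(-4)) = 211*(-30*(-4)) = 211*120 = 25320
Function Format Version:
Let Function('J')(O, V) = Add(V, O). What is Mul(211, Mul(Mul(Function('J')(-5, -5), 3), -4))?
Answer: 25320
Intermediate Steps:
Function('J')(O, V) = Add(O, V)
Mul(211, Mul(Mul(Function('J')(-5, -5), 3), -4)) = Mul(211, Mul(Mul(Add(-5, -5), 3), -4)) = Mul(211, Mul(Mul(-10, 3), -4)) = Mul(211, Mul(-30, -4)) = Mul(211, 120) = 25320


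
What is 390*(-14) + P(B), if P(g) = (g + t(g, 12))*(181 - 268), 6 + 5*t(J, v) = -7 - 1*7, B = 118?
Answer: -15378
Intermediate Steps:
t(J, v) = -4 (t(J, v) = -6/5 + (-7 - 1*7)/5 = -6/5 + (-7 - 7)/5 = -6/5 + (⅕)*(-14) = -6/5 - 14/5 = -4)
P(g) = 348 - 87*g (P(g) = (g - 4)*(181 - 268) = (-4 + g)*(-87) = 348 - 87*g)
390*(-14) + P(B) = 390*(-14) + (348 - 87*118) = -5460 + (348 - 10266) = -5460 - 9918 = -15378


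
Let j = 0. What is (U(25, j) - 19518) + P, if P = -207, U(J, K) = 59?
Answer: -19666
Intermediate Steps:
(U(25, j) - 19518) + P = (59 - 19518) - 207 = -19459 - 207 = -19666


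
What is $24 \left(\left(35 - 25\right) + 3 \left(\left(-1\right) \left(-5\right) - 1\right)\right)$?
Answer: $528$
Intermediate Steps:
$24 \left(\left(35 - 25\right) + 3 \left(\left(-1\right) \left(-5\right) - 1\right)\right) = 24 \left(10 + 3 \left(5 - 1\right)\right) = 24 \left(10 + 3 \cdot 4\right) = 24 \left(10 + 12\right) = 24 \cdot 22 = 528$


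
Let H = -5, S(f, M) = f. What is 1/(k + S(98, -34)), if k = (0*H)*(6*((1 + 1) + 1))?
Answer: 1/98 ≈ 0.010204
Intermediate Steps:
k = 0 (k = (0*(-5))*(6*((1 + 1) + 1)) = 0*(6*(2 + 1)) = 0*(6*3) = 0*18 = 0)
1/(k + S(98, -34)) = 1/(0 + 98) = 1/98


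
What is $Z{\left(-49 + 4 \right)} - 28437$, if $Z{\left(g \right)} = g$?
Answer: $-28482$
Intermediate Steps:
$Z{\left(-49 + 4 \right)} - 28437 = \left(-49 + 4\right) - 28437 = -45 - 28437 = -28482$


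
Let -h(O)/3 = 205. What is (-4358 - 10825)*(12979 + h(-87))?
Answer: -187722612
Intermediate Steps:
h(O) = -615 (h(O) = -3*205 = -615)
(-4358 - 10825)*(12979 + h(-87)) = (-4358 - 10825)*(12979 - 615) = -15183*12364 = -187722612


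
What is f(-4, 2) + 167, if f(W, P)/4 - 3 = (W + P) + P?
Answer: 179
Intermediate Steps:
f(W, P) = 12 + 4*W + 8*P (f(W, P) = 12 + 4*((W + P) + P) = 12 + 4*((P + W) + P) = 12 + 4*(W + 2*P) = 12 + (4*W + 8*P) = 12 + 4*W + 8*P)
f(-4, 2) + 167 = (12 + 4*(-4) + 8*2) + 167 = (12 - 16 + 16) + 167 = 12 + 167 = 179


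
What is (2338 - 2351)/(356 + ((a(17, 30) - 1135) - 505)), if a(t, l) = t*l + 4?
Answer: 13/770 ≈ 0.016883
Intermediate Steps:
a(t, l) = 4 + l*t (a(t, l) = l*t + 4 = 4 + l*t)
(2338 - 2351)/(356 + ((a(17, 30) - 1135) - 505)) = (2338 - 2351)/(356 + (((4 + 30*17) - 1135) - 505)) = -13/(356 + (((4 + 510) - 1135) - 505)) = -13/(356 + ((514 - 1135) - 505)) = -13/(356 + (-621 - 505)) = -13/(356 - 1126) = -13/(-770) = -13*(-1/770) = 13/770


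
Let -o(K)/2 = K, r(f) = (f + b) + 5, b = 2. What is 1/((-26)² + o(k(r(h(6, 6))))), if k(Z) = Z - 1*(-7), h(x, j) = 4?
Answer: 1/640 ≈ 0.0015625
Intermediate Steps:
r(f) = 7 + f (r(f) = (f + 2) + 5 = (2 + f) + 5 = 7 + f)
k(Z) = 7 + Z (k(Z) = Z + 7 = 7 + Z)
o(K) = -2*K
1/((-26)² + o(k(r(h(6, 6))))) = 1/((-26)² - 2*(7 + (7 + 4))) = 1/(676 - 2*(7 + 11)) = 1/(676 - 2*18) = 1/(676 - 36) = 1/640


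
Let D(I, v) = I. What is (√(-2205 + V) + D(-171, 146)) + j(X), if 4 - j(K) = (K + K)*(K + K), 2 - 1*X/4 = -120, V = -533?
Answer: -952743 + 37*I*√2 ≈ -9.5274e+5 + 52.326*I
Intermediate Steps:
X = 488 (X = 8 - 4*(-120) = 8 + 480 = 488)
j(K) = 4 - 4*K² (j(K) = 4 - (K + K)*(K + K) = 4 - 2*K*2*K = 4 - 4*K²)
(√(-2205 + V) + D(-171, 146)) + j(X) = (√(-2205 - 533) - 171) + (4 - 4*488²) = (√(-2738) - 171) + (4 - 4*238144) = (37*I*√2 - 171) + (4 - 952576) = (-171 + 37*I*√2) - 952572 = -952743 + 37*I*√2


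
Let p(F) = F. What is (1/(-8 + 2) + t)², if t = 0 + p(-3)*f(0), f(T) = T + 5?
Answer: 8281/36 ≈ 230.03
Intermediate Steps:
f(T) = 5 + T
t = -15 (t = 0 - 3*(5 + 0) = 0 - 3*5 = 0 - 15 = -15)
(1/(-8 + 2) + t)² = (1/(-8 + 2) - 15)² = (1/(-6) - 15)² = (-⅙ - 15)² = (-91/6)² = 8281/36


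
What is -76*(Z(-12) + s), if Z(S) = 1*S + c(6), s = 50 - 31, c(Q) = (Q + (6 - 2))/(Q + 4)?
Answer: -608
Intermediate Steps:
c(Q) = 1 (c(Q) = (Q + 4)/(4 + Q) = (4 + Q)/(4 + Q) = 1)
s = 19
Z(S) = 1 + S (Z(S) = 1*S + 1 = S + 1 = 1 + S)
-76*(Z(-12) + s) = -76*((1 - 12) + 19) = -76*(-11 + 19) = -76*8 = -608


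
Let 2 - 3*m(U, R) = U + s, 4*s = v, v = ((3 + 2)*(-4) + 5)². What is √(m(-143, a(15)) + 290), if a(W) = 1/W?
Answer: √11505/6 ≈ 17.877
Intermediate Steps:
v = 225 (v = (5*(-4) + 5)² = (-20 + 5)² = (-15)² = 225)
s = 225/4 (s = (¼)*225 = 225/4 ≈ 56.250)
m(U, R) = -217/12 - U/3 (m(U, R) = ⅔ - (U + 225/4)/3 = ⅔ - (225/4 + U)/3 = ⅔ + (-75/4 - U/3) = -217/12 - U/3)
√(m(-143, a(15)) + 290) = √((-217/12 - ⅓*(-143)) + 290) = √((-217/12 + 143/3) + 290) = √(355/12 + 290) = √(3835/12) = √11505/6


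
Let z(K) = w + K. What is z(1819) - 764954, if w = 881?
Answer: -762254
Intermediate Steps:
z(K) = 881 + K
z(1819) - 764954 = (881 + 1819) - 764954 = 2700 - 764954 = -762254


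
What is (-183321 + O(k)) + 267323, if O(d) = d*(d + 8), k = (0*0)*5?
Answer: 84002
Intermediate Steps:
k = 0 (k = 0*5 = 0)
O(d) = d*(8 + d)
(-183321 + O(k)) + 267323 = (-183321 + 0*(8 + 0)) + 267323 = (-183321 + 0*8) + 267323 = (-183321 + 0) + 267323 = -183321 + 267323 = 84002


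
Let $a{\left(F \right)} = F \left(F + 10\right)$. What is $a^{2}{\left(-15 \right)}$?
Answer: $5625$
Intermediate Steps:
$a{\left(F \right)} = F \left(10 + F\right)$
$a^{2}{\left(-15 \right)} = \left(- 15 \left(10 - 15\right)\right)^{2} = \left(\left(-15\right) \left(-5\right)\right)^{2} = 75^{2} = 5625$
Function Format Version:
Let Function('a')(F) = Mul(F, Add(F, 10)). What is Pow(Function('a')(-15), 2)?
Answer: 5625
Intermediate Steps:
Function('a')(F) = Mul(F, Add(10, F))
Pow(Function('a')(-15), 2) = Pow(Mul(-15, Add(10, -15)), 2) = Pow(Mul(-15, -5), 2) = Pow(75, 2) = 5625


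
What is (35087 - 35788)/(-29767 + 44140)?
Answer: -701/14373 ≈ -0.048772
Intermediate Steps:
(35087 - 35788)/(-29767 + 44140) = -701/14373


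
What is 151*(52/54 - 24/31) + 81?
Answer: 91655/837 ≈ 109.50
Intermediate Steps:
151*(52/54 - 24/31) + 81 = 151*(52*(1/54) - 24*1/31) + 81 = 151*(26/27 - 24/31) + 81 = 151*(158/837) + 81 = 23858/837 + 81 = 91655/837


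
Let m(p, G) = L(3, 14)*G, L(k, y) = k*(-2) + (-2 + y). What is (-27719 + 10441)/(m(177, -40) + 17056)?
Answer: -8639/8408 ≈ -1.0275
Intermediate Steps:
L(k, y) = -2 + y - 2*k (L(k, y) = -2*k + (-2 + y) = -2 + y - 2*k)
m(p, G) = 6*G (m(p, G) = (-2 + 14 - 2*3)*G = (-2 + 14 - 6)*G = 6*G)
(-27719 + 10441)/(m(177, -40) + 17056) = (-27719 + 10441)/(6*(-40) + 17056) = -17278/(-240 + 17056) = -17278/16816 = -17278*1/16816 = -8639/8408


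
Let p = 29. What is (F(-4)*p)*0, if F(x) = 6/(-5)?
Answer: 0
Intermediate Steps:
F(x) = -6/5 (F(x) = 6*(-⅕) = -6/5)
(F(-4)*p)*0 = -6/5*29*0 = -174/5*0 = 0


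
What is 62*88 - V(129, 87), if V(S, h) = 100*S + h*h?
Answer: -15013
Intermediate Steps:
V(S, h) = h² + 100*S (V(S, h) = 100*S + h² = h² + 100*S)
62*88 - V(129, 87) = 62*88 - (87² + 100*129) = 5456 - (7569 + 12900) = 5456 - 1*20469 = 5456 - 20469 = -15013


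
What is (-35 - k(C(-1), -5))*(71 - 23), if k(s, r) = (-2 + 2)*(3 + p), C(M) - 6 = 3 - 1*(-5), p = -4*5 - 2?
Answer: -1680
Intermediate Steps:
p = -22 (p = -20 - 2 = -22)
C(M) = 14 (C(M) = 6 + (3 - 1*(-5)) = 6 + (3 + 5) = 6 + 8 = 14)
k(s, r) = 0 (k(s, r) = (-2 + 2)*(3 - 22) = 0*(-19) = 0)
(-35 - k(C(-1), -5))*(71 - 23) = (-35 - 1*0)*(71 - 23) = (-35 + 0)*48 = -35*48 = -1680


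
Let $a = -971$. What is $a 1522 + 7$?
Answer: $-1477855$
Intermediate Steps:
$a 1522 + 7 = \left(-971\right) 1522 + 7 = -1477862 + 7 = -1477855$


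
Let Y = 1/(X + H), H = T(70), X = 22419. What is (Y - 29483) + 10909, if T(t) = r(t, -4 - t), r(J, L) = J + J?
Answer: -419010865/22559 ≈ -18574.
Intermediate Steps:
r(J, L) = 2*J
T(t) = 2*t
H = 140 (H = 2*70 = 140)
Y = 1/22559 (Y = 1/(22419 + 140) = 1/22559 ≈ 4.4328e-5)
(Y - 29483) + 10909 = (1/22559 - 29483) + 10909 = -665106996/22559 + 10909 = -419010865/22559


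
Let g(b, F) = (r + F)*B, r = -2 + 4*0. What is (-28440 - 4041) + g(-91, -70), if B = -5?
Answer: -32121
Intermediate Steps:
r = -2 (r = -2 + 0 = -2)
g(b, F) = 10 - 5*F (g(b, F) = (-2 + F)*(-5) = 10 - 5*F)
(-28440 - 4041) + g(-91, -70) = (-28440 - 4041) + (10 - 5*(-70)) = -32481 + (10 + 350) = -32481 + 360 = -32121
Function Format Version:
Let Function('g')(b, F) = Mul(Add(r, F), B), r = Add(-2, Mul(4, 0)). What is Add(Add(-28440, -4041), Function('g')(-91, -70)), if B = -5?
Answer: -32121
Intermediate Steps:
r = -2 (r = Add(-2, 0) = -2)
Function('g')(b, F) = Add(10, Mul(-5, F)) (Function('g')(b, F) = Mul(Add(-2, F), -5) = Add(10, Mul(-5, F)))
Add(Add(-28440, -4041), Function('g')(-91, -70)) = Add(Add(-28440, -4041), Add(10, Mul(-5, -70))) = Add(-32481, Add(10, 350)) = Add(-32481, 360) = -32121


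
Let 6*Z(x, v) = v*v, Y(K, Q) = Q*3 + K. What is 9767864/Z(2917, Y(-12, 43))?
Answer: 19535728/4563 ≈ 4281.3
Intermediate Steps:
Y(K, Q) = K + 3*Q (Y(K, Q) = 3*Q + K = K + 3*Q)
Z(x, v) = v**2/6 (Z(x, v) = (v*v)/6 = v**2/6)
9767864/Z(2917, Y(-12, 43)) = 9767864/(((-12 + 3*43)**2/6)) = 9767864/(((-12 + 129)**2/6)) = 9767864/(((1/6)*117**2)) = 9767864/(((1/6)*13689)) = 9767864/(4563/2) = 9767864*(2/4563) = 19535728/4563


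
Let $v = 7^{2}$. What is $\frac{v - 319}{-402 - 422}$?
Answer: $\frac{135}{412} \approx 0.32767$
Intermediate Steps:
$v = 49$
$\frac{v - 319}{-402 - 422} = \frac{49 - 319}{-402 - 422} = - \frac{270}{-824} = \left(-270\right) \left(- \frac{1}{824}\right) = \frac{135}{412}$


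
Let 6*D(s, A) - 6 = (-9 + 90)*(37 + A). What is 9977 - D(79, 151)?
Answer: 7438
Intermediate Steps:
D(s, A) = 1001/2 + 27*A/2 (D(s, A) = 1 + ((-9 + 90)*(37 + A))/6 = 1 + (81*(37 + A))/6 = 1 + (2997 + 81*A)/6 = 1 + (999/2 + 27*A/2) = 1001/2 + 27*A/2)
9977 - D(79, 151) = 9977 - (1001/2 + (27/2)*151) = 9977 - (1001/2 + 4077/2) = 9977 - 1*2539 = 9977 - 2539 = 7438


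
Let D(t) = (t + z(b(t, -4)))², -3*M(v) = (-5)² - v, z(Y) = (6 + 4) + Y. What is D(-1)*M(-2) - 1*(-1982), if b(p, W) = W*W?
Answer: -3643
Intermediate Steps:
b(p, W) = W²
z(Y) = 10 + Y
M(v) = -25/3 + v/3 (M(v) = -((-5)² - v)/3 = -(25 - v)/3 = -25/3 + v/3)
D(t) = (26 + t)² (D(t) = (t + (10 + (-4)²))² = (t + (10 + 16))² = (t + 26)² = (26 + t)²)
D(-1)*M(-2) - 1*(-1982) = (26 - 1)²*(-25/3 + (⅓)*(-2)) - 1*(-1982) = 25²*(-25/3 - ⅔) + 1982 = 625*(-9) + 1982 = -5625 + 1982 = -3643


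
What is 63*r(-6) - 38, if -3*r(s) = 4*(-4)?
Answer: 298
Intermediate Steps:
r(s) = 16/3 (r(s) = -4*(-4)/3 = -⅓*(-16) = 16/3)
63*r(-6) - 38 = 63*(16/3) - 38 = 336 - 38 = 298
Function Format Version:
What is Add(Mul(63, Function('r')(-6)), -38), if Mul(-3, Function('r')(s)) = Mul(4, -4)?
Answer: 298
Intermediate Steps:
Function('r')(s) = Rational(16, 3) (Function('r')(s) = Mul(Rational(-1, 3), Mul(4, -4)) = Mul(Rational(-1, 3), -16) = Rational(16, 3))
Add(Mul(63, Function('r')(-6)), -38) = Add(Mul(63, Rational(16, 3)), -38) = Add(336, -38) = 298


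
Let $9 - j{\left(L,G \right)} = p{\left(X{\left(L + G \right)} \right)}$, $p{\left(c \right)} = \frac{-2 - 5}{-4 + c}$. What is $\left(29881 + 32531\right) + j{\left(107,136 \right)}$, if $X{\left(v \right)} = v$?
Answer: $\frac{14918626}{239} \approx 62421.0$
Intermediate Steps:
$p{\left(c \right)} = - \frac{7}{-4 + c}$
$j{\left(L,G \right)} = 9 + \frac{7}{-4 + G + L}$ ($j{\left(L,G \right)} = 9 - - \frac{7}{-4 + \left(L + G\right)} = 9 - - \frac{7}{-4 + \left(G + L\right)} = 9 - - \frac{7}{-4 + G + L} = 9 + \frac{7}{-4 + G + L}$)
$\left(29881 + 32531\right) + j{\left(107,136 \right)} = \left(29881 + 32531\right) + \left(9 + \frac{7}{-4 + 136 + 107}\right) = 62412 + \left(9 + \frac{7}{239}\right) = 62412 + \frac{2158}{239} = \frac{14918626}{239}$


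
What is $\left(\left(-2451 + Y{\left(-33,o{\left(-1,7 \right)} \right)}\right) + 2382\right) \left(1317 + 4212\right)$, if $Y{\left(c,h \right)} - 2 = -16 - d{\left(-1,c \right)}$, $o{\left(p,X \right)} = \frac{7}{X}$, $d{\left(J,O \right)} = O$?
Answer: $-276450$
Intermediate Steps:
$Y{\left(c,h \right)} = -14 - c$ ($Y{\left(c,h \right)} = 2 - \left(16 + c\right) = -14 - c$)
$\left(\left(-2451 + Y{\left(-33,o{\left(-1,7 \right)} \right)}\right) + 2382\right) \left(1317 + 4212\right) = \left(\left(-2451 - -19\right) + 2382\right) \left(1317 + 4212\right) = \left(\left(-2451 + \left(-14 + 33\right)\right) + 2382\right) 5529 = \left(\left(-2451 + 19\right) + 2382\right) 5529 = \left(-2432 + 2382\right) 5529 = \left(-50\right) 5529 = -276450$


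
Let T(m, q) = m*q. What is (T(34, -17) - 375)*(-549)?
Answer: 523197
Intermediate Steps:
(T(34, -17) - 375)*(-549) = (34*(-17) - 375)*(-549) = (-578 - 375)*(-549) = -953*(-549) = 523197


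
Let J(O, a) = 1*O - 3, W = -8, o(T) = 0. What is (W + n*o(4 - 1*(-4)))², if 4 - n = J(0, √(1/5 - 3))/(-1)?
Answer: 64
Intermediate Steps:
J(O, a) = -3 + O (J(O, a) = O - 3 = -3 + O)
n = 1 (n = 4 - (-3 + 0)/(-1) = 4 - (-3)*(-1) = 4 - 1*3 = 4 - 3 = 1)
(W + n*o(4 - 1*(-4)))² = (-8 + 1*0)² = (-8 + 0)² = (-8)² = 64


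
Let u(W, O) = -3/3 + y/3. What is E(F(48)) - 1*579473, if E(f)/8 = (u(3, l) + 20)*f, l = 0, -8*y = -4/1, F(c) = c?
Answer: -572113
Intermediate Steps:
y = ½ (y = -(-1)/(2*1) = -(-1)/2 = -⅛*(-4) = ½ ≈ 0.50000)
u(W, O) = -⅚ (u(W, O) = -3/3 + (½)/3 = -3*⅓ + (½)*(⅓) = -1 + ⅙ = -⅚)
E(f) = 460*f/3 (E(f) = 8*((-⅚ + 20)*f) = 8*(115*f/6) = 460*f/3)
E(F(48)) - 1*579473 = (460/3)*48 - 1*579473 = 7360 - 579473 = -572113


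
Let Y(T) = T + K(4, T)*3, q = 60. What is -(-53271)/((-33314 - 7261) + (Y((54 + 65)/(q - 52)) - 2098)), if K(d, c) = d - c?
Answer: -71028/56921 ≈ -1.2478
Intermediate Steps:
Y(T) = 12 - 2*T (Y(T) = T + (4 - T)*3 = T + (12 - 3*T) = 12 - 2*T)
-(-53271)/((-33314 - 7261) + (Y((54 + 65)/(q - 52)) - 2098)) = -(-53271)/((-33314 - 7261) + ((12 - 2*(54 + 65)/(60 - 52)) - 2098)) = -(-53271)/(-40575 + ((12 - 238/8) - 2098)) = -(-53271)/(-40575 + ((12 - 2*119/8) - 2098)) = -(-53271)/(-40575 + ((12 - 119/4) - 2098)) = -(-53271)/(-40575 + (-71/4 - 2098)) = -(-53271)/(-40575 - 8463/4) = -(-53271)/(-170763/4) = -(-53271)*(-4)/170763 = -1*71028/56921 = -71028/56921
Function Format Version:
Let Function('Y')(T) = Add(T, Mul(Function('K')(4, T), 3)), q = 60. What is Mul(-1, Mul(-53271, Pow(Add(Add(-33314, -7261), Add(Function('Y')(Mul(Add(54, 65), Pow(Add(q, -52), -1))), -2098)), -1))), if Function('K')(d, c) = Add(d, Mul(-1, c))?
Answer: Rational(-71028, 56921) ≈ -1.2478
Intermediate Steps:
Function('Y')(T) = Add(12, Mul(-2, T)) (Function('Y')(T) = Add(T, Mul(Add(4, Mul(-1, T)), 3)) = Add(T, Add(12, Mul(-3, T))) = Add(12, Mul(-2, T)))
Mul(-1, Mul(-53271, Pow(Add(Add(-33314, -7261), Add(Function('Y')(Mul(Add(54, 65), Pow(Add(q, -52), -1))), -2098)), -1))) = Mul(-1, Mul(-53271, Pow(Add(Add(-33314, -7261), Add(Add(12, Mul(-2, Mul(Add(54, 65), Pow(Add(60, -52), -1)))), -2098)), -1))) = Mul(-1, Mul(-53271, Pow(Add(-40575, Add(Add(12, Mul(-2, Mul(119, Pow(8, -1)))), -2098)), -1))) = Mul(-1, Mul(-53271, Pow(Add(-40575, Add(Add(12, Mul(-2, Mul(119, Rational(1, 8)))), -2098)), -1))) = Mul(-1, Mul(-53271, Pow(Add(-40575, Add(Add(12, Mul(-2, Rational(119, 8))), -2098)), -1))) = Mul(-1, Mul(-53271, Pow(Add(-40575, Add(Add(12, Rational(-119, 4)), -2098)), -1))) = Mul(-1, Mul(-53271, Pow(Add(-40575, Add(Rational(-71, 4), -2098)), -1))) = Mul(-1, Mul(-53271, Pow(Add(-40575, Rational(-8463, 4)), -1))) = Mul(-1, Mul(-53271, Pow(Rational(-170763, 4), -1))) = Mul(-1, Mul(-53271, Rational(-4, 170763))) = Mul(-1, Rational(71028, 56921)) = Rational(-71028, 56921)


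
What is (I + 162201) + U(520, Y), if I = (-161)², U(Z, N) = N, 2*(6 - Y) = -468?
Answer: 188362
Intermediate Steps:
Y = 240 (Y = 6 - ½*(-468) = 6 + 234 = 240)
I = 25921
(I + 162201) + U(520, Y) = (25921 + 162201) + 240 = 188122 + 240 = 188362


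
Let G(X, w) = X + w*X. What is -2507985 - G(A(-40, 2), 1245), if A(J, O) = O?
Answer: -2510477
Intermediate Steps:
G(X, w) = X + X*w
-2507985 - G(A(-40, 2), 1245) = -2507985 - 2*(1 + 1245) = -2507985 - 2*1246 = -2507985 - 1*2492 = -2507985 - 2492 = -2510477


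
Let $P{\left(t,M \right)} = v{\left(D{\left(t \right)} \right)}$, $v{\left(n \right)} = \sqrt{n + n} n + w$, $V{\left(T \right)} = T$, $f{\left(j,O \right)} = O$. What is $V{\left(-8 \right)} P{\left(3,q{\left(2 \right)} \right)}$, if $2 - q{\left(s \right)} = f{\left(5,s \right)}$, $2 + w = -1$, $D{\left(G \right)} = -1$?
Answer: $24 + 8 i \sqrt{2} \approx 24.0 + 11.314 i$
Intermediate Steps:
$w = -3$ ($w = -2 - 1 = -3$)
$v{\left(n \right)} = -3 + \sqrt{2} n^{\frac{3}{2}}$ ($v{\left(n \right)} = \sqrt{n + n} n - 3 = \sqrt{2 n} n - 3 = \sqrt{2} \sqrt{n} n - 3 = \sqrt{2} n^{\frac{3}{2}} - 3 = -3 + \sqrt{2} n^{\frac{3}{2}}$)
$q{\left(s \right)} = 2 - s$
$P{\left(t,M \right)} = -3 - i \sqrt{2}$ ($P{\left(t,M \right)} = -3 + \sqrt{2} \left(-1\right)^{\frac{3}{2}} = -3 + \sqrt{2} \left(- i\right) = -3 - i \sqrt{2}$)
$V{\left(-8 \right)} P{\left(3,q{\left(2 \right)} \right)} = - 8 \left(-3 - i \sqrt{2}\right) = 24 + 8 i \sqrt{2}$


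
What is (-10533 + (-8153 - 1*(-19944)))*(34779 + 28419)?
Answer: 79503084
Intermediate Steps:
(-10533 + (-8153 - 1*(-19944)))*(34779 + 28419) = (-10533 + (-8153 + 19944))*63198 = (-10533 + 11791)*63198 = 1258*63198 = 79503084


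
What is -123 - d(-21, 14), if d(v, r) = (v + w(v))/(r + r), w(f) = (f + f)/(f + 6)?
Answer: -2447/20 ≈ -122.35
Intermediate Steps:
w(f) = 2*f/(6 + f) (w(f) = (2*f)/(6 + f) = 2*f/(6 + f))
d(v, r) = (v + 2*v/(6 + v))/(2*r) (d(v, r) = (v + 2*v/(6 + v))/(r + r) = (v + 2*v/(6 + v))/((2*r)) = (v + 2*v/(6 + v))*(1/(2*r)) = (v + 2*v/(6 + v))/(2*r))
-123 - d(-21, 14) = -123 - (-21)*(8 - 21)/(2*14*(6 - 21)) = -123 - (-21)*(-13)/(2*14*(-15)) = -123 - (-21)*(-1)*(-13)/(2*14*15) = -123 - 1*(-13/20) = -123 + 13/20 = -2447/20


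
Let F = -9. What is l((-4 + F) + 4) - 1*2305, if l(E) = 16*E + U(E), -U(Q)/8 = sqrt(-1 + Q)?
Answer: -2449 - 8*I*sqrt(10) ≈ -2449.0 - 25.298*I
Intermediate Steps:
U(Q) = -8*sqrt(-1 + Q)
l(E) = -8*sqrt(-1 + E) + 16*E (l(E) = 16*E - 8*sqrt(-1 + E) = -8*sqrt(-1 + E) + 16*E)
l((-4 + F) + 4) - 1*2305 = (-8*sqrt(-1 + ((-4 - 9) + 4)) + 16*((-4 - 9) + 4)) - 1*2305 = (-8*sqrt(-1 + (-13 + 4)) + 16*(-13 + 4)) - 2305 = (-8*sqrt(-1 - 9) + 16*(-9)) - 2305 = (-8*I*sqrt(10) - 144) - 2305 = (-144 - 8*I*sqrt(10)) - 2305 = -2449 - 8*I*sqrt(10)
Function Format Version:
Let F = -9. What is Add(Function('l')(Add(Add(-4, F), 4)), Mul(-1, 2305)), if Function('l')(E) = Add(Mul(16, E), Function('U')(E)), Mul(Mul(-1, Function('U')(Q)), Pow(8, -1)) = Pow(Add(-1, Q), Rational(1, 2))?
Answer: Add(-2449, Mul(-8, I, Pow(10, Rational(1, 2)))) ≈ Add(-2449.0, Mul(-25.298, I))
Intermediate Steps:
Function('U')(Q) = Mul(-8, Pow(Add(-1, Q), Rational(1, 2)))
Function('l')(E) = Add(Mul(-8, Pow(Add(-1, E), Rational(1, 2))), Mul(16, E)) (Function('l')(E) = Add(Mul(16, E), Mul(-8, Pow(Add(-1, E), Rational(1, 2)))) = Add(Mul(-8, Pow(Add(-1, E), Rational(1, 2))), Mul(16, E)))
Add(Function('l')(Add(Add(-4, F), 4)), Mul(-1, 2305)) = Add(Add(Mul(-8, Pow(Add(-1, Add(Add(-4, -9), 4)), Rational(1, 2))), Mul(16, Add(Add(-4, -9), 4))), Mul(-1, 2305)) = Add(Add(Mul(-8, Pow(Add(-1, Add(-13, 4)), Rational(1, 2))), Mul(16, Add(-13, 4))), -2305) = Add(Add(Mul(-8, Pow(Add(-1, -9), Rational(1, 2))), Mul(16, -9)), -2305) = Add(Add(Mul(-8, Pow(-10, Rational(1, 2))), -144), -2305) = Add(Add(Mul(-8, Mul(I, Pow(10, Rational(1, 2)))), -144), -2305) = Add(Add(Mul(-8, I, Pow(10, Rational(1, 2))), -144), -2305) = Add(Add(-144, Mul(-8, I, Pow(10, Rational(1, 2)))), -2305) = Add(-2449, Mul(-8, I, Pow(10, Rational(1, 2))))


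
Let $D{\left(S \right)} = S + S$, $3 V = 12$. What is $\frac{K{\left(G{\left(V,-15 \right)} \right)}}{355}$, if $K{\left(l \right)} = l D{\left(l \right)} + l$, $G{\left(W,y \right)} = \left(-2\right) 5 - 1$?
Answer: $\frac{231}{355} \approx 0.6507$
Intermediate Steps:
$V = 4$ ($V = \frac{1}{3} \cdot 12 = 4$)
$D{\left(S \right)} = 2 S$
$G{\left(W,y \right)} = -11$ ($G{\left(W,y \right)} = -10 - 1 = -11$)
$K{\left(l \right)} = l + 2 l^{2}$ ($K{\left(l \right)} = l 2 l + l = 2 l^{2} + l = l + 2 l^{2}$)
$\frac{K{\left(G{\left(V,-15 \right)} \right)}}{355} = \frac{\left(-11\right) \left(1 + 2 \left(-11\right)\right)}{355} = - 11 \left(1 - 22\right) \frac{1}{355} = \left(-11\right) \left(-21\right) \frac{1}{355} = 231 \cdot \frac{1}{355} = \frac{231}{355}$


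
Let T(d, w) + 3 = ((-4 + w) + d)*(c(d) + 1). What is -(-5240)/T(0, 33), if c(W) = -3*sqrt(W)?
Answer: 2620/13 ≈ 201.54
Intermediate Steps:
T(d, w) = -3 + (1 - 3*sqrt(d))*(-4 + d + w) (T(d, w) = -3 + ((-4 + w) + d)*(-3*sqrt(d) + 1) = -3 + (-4 + d + w)*(1 - 3*sqrt(d)) = -3 + (1 - 3*sqrt(d))*(-4 + d + w))
-(-5240)/T(0, 33) = -(-5240)/(-7 + 0 + 33 - 3*0**(3/2) + 12*sqrt(0) - 3*33*sqrt(0)) = -(-5240)/(-7 + 0 + 33 - 3*0 + 12*0 - 3*33*0) = -(-5240)/(-7 + 0 + 33 + 0 + 0 + 0) = -(-5240)/26 = -1*(-2620/13) = 2620/13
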